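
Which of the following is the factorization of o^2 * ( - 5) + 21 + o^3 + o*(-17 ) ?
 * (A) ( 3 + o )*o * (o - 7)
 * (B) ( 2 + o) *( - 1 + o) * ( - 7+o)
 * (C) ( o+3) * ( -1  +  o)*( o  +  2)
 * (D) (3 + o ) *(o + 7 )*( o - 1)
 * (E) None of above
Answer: E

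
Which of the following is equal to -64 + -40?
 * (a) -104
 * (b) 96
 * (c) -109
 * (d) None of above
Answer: a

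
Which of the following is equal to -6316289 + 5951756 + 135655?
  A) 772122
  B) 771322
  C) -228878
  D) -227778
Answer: C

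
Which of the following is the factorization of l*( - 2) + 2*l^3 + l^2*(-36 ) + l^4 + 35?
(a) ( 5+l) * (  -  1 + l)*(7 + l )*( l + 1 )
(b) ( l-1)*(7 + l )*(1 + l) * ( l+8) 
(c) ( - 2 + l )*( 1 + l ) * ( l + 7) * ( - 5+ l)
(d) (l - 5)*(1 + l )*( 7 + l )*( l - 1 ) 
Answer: d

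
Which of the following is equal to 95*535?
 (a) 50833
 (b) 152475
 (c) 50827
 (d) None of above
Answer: d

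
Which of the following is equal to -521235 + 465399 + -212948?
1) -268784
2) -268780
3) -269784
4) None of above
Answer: 1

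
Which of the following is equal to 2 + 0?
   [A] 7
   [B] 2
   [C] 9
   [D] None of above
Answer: B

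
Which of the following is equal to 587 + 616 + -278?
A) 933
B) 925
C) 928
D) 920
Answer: B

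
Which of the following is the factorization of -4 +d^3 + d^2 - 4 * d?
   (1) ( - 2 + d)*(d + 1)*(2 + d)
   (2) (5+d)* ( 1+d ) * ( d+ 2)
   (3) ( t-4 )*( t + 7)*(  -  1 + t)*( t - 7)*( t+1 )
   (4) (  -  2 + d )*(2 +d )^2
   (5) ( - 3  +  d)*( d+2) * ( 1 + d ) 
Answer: 1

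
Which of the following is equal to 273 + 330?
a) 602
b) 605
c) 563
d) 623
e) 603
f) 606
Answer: e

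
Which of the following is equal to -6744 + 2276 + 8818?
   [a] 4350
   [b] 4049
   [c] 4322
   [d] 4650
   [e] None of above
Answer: a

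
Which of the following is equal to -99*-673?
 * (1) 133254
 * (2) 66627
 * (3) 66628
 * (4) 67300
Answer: 2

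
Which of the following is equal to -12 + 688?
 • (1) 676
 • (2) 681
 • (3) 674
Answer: 1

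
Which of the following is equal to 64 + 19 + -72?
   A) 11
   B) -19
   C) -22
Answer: A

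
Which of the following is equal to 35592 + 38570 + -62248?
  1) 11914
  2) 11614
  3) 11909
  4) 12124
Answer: 1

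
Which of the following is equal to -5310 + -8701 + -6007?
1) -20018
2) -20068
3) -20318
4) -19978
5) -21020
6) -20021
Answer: 1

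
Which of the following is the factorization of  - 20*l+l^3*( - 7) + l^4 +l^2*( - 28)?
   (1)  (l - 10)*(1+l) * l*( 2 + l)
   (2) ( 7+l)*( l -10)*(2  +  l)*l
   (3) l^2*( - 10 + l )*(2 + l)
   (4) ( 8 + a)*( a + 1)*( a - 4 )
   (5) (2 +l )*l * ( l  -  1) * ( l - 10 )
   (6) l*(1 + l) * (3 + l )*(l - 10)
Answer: 1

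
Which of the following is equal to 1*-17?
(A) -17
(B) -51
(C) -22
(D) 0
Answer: A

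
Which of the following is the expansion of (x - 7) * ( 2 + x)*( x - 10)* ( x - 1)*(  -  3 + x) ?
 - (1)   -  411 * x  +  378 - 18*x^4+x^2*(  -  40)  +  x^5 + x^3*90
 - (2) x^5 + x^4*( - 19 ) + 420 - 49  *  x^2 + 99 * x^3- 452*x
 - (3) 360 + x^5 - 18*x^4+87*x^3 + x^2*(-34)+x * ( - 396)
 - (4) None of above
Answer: 2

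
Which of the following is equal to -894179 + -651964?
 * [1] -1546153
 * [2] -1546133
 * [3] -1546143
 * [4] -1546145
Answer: 3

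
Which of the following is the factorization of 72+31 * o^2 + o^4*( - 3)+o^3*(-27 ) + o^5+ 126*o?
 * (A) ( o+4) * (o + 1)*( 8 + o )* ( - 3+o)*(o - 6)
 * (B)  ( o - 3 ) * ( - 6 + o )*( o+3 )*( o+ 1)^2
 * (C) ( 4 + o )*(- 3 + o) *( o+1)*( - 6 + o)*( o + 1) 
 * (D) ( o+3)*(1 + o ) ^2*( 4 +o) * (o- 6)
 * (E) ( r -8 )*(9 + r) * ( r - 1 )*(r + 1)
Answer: C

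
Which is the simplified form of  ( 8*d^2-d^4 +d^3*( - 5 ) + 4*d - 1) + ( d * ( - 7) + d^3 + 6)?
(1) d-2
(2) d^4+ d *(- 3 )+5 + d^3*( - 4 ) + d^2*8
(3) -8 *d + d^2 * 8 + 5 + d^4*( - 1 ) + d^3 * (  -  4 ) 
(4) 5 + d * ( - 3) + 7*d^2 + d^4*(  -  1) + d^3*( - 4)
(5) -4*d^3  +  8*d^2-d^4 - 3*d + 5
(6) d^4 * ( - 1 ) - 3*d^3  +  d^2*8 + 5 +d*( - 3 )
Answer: 5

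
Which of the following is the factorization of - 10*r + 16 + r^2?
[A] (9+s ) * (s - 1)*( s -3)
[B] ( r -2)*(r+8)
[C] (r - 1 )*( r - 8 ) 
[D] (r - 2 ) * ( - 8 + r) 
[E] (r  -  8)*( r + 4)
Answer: D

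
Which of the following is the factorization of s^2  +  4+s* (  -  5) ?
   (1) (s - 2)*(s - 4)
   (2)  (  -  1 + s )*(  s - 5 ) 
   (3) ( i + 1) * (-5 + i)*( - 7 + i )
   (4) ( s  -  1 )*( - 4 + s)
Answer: 4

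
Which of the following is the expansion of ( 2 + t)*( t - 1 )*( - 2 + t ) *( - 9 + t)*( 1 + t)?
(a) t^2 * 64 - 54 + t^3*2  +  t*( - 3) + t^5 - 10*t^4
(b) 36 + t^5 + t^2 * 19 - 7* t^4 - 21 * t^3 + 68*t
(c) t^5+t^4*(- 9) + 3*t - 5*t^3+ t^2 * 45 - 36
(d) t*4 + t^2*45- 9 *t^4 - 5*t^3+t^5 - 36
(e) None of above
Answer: d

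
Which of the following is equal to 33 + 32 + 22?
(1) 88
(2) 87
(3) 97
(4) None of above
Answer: 2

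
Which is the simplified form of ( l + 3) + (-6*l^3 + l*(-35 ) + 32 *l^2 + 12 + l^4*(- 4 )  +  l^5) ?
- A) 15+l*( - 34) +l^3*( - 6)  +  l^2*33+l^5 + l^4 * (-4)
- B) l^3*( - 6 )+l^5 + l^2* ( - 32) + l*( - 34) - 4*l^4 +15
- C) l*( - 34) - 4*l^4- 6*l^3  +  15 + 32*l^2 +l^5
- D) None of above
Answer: C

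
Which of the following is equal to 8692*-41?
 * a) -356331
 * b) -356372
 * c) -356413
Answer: b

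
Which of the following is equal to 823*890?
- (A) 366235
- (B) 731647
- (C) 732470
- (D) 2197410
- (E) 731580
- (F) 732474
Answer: C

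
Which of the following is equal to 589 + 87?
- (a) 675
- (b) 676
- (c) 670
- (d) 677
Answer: b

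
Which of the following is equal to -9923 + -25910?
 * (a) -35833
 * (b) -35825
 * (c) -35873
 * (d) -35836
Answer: a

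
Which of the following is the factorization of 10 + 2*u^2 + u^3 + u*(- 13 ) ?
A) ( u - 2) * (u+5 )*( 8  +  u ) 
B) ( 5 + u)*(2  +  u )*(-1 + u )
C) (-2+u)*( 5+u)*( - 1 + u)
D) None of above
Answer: C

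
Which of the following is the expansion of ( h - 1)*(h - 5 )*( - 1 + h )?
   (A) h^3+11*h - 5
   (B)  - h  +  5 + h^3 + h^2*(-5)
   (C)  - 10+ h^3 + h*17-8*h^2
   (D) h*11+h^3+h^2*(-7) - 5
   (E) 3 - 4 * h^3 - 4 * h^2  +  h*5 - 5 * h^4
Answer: D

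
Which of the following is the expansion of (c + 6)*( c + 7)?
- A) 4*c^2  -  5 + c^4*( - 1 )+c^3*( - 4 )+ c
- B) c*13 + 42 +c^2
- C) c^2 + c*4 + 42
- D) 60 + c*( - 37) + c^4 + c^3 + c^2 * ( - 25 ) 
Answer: B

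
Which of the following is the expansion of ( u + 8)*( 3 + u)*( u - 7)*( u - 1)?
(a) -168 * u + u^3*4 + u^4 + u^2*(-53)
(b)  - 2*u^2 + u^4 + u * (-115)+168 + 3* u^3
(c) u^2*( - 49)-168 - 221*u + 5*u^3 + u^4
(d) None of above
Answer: d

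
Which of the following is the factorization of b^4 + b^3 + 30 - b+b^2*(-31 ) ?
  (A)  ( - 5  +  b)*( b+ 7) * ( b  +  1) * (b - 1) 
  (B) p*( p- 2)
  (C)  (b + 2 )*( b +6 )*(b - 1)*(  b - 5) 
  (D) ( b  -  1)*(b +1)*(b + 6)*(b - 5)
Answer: D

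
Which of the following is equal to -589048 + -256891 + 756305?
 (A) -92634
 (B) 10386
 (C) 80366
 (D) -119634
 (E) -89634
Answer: E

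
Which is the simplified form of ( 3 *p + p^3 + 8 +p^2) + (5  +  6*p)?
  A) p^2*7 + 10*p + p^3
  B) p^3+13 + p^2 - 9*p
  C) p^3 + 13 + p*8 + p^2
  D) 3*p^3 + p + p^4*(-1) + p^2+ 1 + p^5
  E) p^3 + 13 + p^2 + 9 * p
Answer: E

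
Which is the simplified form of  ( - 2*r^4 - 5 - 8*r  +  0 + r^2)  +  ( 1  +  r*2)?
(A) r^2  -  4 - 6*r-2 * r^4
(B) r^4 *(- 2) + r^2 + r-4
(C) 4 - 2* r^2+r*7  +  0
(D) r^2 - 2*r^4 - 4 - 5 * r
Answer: A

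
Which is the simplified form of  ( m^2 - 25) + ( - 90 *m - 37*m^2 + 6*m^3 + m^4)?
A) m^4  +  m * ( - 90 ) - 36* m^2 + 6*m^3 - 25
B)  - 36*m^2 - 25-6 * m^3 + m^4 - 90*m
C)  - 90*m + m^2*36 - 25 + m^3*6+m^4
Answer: A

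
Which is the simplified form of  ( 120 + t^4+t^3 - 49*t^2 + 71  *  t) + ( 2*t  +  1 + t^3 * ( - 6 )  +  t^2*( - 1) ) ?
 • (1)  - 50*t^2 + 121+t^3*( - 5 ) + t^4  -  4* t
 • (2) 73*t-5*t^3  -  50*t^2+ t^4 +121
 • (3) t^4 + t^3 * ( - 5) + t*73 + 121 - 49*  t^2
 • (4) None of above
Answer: 2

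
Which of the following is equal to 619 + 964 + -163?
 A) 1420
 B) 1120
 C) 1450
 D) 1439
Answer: A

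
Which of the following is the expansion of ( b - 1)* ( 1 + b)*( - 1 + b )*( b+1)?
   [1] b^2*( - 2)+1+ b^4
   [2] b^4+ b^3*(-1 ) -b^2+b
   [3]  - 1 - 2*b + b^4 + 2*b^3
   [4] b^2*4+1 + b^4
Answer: 1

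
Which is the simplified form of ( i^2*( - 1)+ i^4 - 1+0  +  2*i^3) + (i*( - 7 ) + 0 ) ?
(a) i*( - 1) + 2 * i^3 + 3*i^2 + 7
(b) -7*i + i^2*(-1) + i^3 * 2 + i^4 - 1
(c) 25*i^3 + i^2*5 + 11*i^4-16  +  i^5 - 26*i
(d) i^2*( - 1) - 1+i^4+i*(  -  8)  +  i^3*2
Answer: b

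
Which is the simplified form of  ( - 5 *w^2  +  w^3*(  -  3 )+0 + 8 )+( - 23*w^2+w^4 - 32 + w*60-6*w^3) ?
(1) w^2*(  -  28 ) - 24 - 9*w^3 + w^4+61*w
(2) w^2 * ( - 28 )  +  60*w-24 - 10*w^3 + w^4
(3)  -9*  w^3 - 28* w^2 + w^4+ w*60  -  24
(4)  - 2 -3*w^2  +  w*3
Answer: 3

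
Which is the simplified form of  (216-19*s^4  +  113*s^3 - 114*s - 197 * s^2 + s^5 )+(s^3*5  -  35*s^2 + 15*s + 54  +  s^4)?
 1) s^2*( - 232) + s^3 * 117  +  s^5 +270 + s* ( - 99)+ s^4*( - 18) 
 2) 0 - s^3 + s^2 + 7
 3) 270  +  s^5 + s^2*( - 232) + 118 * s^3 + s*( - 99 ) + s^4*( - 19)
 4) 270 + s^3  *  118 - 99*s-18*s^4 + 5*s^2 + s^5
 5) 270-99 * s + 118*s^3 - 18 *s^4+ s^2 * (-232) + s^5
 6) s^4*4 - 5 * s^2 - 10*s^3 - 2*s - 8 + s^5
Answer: 5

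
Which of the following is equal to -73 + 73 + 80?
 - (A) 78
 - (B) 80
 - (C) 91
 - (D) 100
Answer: B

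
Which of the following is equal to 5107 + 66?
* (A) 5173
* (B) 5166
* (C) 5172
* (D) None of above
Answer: A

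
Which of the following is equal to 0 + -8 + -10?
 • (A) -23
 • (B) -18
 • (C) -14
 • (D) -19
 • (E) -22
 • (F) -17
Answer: B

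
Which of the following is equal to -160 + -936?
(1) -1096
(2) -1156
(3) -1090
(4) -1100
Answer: 1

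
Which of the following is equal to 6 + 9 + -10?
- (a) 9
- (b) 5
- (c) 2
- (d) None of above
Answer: b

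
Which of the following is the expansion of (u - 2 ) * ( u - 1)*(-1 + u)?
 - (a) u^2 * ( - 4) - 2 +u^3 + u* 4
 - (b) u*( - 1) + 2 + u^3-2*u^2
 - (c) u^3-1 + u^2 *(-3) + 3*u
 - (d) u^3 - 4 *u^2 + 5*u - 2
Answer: d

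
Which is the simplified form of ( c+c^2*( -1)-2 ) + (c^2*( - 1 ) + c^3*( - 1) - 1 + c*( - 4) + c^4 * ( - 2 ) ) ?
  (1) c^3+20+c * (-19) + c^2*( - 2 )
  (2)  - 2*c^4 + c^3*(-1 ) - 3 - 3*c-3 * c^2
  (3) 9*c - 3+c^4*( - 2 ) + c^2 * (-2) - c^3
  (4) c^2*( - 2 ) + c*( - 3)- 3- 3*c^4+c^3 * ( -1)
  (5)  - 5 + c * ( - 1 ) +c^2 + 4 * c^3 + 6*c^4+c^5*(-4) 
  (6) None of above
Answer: 6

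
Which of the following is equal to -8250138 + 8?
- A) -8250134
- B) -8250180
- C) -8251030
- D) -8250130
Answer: D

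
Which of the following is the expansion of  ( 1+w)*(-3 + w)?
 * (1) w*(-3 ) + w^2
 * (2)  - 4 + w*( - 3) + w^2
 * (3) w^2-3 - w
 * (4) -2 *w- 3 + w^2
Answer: 4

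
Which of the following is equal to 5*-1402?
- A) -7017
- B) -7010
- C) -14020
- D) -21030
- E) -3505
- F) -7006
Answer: B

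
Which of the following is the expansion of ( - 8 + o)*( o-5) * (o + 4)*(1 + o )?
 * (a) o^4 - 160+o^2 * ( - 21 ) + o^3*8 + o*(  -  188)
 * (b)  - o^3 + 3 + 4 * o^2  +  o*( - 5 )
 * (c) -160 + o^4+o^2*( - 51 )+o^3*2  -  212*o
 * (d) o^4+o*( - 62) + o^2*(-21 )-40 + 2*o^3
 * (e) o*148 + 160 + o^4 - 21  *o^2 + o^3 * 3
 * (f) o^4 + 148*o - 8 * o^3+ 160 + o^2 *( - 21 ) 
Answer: f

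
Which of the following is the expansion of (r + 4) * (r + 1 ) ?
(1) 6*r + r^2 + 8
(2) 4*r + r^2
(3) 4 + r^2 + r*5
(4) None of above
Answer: 3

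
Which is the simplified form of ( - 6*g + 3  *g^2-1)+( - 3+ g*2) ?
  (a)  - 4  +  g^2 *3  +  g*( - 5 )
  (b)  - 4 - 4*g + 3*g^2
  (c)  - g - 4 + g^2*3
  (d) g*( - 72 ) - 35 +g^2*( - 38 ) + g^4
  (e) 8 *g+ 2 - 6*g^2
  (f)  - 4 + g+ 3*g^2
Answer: b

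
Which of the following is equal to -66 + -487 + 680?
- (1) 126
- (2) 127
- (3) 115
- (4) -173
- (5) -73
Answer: 2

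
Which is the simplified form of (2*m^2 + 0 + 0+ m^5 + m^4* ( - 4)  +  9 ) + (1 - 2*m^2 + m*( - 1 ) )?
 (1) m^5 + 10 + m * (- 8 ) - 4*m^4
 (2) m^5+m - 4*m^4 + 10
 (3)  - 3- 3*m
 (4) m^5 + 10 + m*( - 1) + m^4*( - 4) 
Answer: 4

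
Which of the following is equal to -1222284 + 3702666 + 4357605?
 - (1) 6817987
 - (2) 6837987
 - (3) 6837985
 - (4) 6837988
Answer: 2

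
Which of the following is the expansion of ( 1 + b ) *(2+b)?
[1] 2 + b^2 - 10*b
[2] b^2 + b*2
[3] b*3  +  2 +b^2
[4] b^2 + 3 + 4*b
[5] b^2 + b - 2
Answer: 3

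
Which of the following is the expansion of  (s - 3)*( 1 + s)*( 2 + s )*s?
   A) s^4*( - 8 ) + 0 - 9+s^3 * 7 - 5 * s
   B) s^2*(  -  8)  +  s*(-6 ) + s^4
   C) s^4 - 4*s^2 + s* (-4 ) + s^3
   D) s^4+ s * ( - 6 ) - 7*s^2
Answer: D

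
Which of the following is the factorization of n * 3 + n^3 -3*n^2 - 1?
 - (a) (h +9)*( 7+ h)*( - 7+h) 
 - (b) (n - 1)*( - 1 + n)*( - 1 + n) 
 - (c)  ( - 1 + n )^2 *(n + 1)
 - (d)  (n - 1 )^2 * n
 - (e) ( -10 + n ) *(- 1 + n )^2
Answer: b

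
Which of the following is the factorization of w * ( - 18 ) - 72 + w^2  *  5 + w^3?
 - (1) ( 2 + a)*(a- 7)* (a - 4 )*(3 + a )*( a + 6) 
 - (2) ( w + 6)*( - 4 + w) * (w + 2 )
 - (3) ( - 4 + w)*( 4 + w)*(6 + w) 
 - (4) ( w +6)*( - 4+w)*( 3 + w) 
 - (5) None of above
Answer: 4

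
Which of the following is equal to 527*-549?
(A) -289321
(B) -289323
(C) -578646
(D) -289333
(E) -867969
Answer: B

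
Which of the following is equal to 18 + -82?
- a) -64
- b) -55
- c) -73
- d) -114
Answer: a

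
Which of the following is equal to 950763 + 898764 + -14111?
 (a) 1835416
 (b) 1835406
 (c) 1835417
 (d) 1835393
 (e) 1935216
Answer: a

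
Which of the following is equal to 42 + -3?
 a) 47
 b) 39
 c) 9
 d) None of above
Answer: b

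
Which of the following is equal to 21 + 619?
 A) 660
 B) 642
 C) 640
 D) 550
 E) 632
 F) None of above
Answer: C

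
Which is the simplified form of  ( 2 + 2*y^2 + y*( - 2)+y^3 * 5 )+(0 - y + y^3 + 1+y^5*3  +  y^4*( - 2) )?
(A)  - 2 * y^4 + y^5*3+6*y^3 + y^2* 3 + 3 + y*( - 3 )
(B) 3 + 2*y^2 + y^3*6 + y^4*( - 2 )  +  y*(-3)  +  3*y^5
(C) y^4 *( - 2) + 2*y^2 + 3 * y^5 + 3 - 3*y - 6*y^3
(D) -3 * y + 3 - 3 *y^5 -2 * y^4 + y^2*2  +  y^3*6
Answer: B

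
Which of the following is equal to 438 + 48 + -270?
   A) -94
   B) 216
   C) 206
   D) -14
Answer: B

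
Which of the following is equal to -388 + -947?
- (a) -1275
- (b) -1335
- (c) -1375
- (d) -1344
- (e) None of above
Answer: b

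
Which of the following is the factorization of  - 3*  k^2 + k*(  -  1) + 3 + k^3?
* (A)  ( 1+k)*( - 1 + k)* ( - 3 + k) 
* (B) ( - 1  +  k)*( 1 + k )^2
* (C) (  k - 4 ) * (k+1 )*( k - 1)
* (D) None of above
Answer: A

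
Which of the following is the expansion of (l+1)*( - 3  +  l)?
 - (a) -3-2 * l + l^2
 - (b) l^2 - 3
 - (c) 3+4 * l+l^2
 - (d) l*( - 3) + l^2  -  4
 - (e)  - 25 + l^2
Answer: a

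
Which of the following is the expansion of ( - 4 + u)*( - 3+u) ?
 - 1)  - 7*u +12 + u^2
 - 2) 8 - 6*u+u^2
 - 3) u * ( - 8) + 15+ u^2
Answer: 1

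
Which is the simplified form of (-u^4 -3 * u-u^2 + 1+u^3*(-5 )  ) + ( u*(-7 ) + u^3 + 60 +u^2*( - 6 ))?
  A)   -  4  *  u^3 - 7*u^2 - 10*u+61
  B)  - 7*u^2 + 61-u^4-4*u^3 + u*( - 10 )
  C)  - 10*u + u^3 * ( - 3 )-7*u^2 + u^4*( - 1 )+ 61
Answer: B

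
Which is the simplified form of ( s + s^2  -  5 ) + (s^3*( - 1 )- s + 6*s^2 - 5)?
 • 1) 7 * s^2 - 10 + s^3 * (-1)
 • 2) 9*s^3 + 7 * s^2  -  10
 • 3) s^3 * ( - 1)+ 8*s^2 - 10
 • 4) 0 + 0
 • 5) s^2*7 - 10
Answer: 1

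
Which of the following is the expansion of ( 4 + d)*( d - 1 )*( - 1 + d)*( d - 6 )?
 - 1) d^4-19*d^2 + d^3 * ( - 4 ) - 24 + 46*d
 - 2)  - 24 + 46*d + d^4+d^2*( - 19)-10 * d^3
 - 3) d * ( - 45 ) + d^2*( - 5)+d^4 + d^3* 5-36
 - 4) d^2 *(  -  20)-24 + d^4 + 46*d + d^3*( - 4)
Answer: 1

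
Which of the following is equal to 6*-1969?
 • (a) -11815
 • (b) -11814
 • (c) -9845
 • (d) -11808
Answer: b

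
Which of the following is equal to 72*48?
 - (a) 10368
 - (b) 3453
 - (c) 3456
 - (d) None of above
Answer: c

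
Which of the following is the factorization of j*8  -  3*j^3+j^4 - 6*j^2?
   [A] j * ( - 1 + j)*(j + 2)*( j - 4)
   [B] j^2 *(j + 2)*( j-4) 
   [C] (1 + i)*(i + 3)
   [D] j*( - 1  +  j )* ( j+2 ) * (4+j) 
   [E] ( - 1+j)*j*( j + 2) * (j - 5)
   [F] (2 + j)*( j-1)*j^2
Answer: A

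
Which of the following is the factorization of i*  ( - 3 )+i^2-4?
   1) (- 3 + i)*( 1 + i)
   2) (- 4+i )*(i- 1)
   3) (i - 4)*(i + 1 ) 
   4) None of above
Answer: 3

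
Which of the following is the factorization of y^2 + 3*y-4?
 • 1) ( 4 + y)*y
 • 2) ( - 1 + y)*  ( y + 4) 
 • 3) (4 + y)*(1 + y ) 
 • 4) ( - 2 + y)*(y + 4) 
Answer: 2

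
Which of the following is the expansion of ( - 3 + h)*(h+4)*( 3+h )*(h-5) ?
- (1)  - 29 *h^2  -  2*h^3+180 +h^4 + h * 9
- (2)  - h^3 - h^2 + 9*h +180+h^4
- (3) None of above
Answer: 3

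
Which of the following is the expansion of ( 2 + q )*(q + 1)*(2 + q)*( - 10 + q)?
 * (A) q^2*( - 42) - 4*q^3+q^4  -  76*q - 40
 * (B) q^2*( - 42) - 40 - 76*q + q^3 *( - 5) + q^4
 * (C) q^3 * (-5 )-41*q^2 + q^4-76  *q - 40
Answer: B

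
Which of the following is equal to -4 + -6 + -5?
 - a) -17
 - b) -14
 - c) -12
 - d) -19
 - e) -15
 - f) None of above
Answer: e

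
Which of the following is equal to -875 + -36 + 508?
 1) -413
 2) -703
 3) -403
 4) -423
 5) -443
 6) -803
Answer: 3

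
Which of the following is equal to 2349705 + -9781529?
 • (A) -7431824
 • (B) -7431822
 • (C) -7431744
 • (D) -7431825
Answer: A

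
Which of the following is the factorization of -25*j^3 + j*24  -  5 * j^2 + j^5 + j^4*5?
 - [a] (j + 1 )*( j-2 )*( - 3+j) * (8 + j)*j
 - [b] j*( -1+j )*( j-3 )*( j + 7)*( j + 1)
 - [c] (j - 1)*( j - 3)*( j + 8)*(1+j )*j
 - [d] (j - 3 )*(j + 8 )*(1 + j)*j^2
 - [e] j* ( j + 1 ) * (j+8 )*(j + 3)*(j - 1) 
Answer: c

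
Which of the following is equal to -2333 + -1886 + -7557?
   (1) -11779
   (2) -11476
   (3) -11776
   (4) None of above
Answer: 3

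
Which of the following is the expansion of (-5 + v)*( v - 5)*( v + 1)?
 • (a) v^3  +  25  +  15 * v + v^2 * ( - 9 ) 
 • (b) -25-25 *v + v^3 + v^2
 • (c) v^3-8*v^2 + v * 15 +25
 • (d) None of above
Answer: a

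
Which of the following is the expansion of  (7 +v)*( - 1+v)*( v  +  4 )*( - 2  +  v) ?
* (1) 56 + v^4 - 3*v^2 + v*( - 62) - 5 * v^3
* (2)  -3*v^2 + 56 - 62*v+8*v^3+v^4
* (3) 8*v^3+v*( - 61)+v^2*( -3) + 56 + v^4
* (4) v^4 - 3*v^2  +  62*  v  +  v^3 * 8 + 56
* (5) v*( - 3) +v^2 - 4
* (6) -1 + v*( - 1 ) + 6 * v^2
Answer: 2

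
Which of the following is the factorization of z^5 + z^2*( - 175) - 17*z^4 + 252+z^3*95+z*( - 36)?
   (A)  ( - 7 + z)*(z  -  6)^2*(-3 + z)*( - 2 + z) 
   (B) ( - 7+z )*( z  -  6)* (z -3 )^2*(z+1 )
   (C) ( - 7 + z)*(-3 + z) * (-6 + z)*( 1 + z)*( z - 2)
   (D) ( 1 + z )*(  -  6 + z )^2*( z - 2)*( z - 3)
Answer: C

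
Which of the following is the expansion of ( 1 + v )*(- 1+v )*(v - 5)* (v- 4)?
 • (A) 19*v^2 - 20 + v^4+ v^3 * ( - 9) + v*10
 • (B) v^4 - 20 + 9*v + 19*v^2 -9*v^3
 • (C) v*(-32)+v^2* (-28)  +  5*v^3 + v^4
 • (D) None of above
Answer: B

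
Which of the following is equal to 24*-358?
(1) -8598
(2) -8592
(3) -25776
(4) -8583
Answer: 2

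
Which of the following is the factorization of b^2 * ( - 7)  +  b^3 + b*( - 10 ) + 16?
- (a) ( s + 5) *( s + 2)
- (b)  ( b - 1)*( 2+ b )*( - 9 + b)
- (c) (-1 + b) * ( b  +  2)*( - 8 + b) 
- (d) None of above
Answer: c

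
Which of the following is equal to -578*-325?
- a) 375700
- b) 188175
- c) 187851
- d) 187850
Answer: d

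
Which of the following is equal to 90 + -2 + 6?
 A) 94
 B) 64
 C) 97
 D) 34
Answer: A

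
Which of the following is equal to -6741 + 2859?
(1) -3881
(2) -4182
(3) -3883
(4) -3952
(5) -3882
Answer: 5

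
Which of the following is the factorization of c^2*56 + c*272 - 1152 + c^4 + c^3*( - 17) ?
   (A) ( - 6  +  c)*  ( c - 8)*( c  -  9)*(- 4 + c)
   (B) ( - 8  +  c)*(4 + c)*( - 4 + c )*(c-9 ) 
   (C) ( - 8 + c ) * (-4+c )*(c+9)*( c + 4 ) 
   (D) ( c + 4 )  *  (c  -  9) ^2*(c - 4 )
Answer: B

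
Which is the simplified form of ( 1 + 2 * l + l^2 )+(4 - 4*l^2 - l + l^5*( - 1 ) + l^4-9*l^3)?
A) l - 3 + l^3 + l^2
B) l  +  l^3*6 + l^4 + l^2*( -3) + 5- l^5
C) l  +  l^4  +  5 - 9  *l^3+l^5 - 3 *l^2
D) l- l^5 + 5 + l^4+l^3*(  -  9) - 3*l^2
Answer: D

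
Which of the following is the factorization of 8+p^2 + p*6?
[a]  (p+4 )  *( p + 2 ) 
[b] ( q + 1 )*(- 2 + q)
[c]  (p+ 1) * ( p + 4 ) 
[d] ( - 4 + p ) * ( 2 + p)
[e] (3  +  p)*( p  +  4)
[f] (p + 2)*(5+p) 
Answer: a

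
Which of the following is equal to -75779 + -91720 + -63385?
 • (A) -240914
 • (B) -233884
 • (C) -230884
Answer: C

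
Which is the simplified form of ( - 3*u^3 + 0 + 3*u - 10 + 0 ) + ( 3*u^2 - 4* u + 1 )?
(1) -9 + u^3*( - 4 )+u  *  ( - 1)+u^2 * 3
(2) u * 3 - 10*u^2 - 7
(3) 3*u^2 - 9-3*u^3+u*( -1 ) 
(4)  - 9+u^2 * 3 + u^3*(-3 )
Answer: 3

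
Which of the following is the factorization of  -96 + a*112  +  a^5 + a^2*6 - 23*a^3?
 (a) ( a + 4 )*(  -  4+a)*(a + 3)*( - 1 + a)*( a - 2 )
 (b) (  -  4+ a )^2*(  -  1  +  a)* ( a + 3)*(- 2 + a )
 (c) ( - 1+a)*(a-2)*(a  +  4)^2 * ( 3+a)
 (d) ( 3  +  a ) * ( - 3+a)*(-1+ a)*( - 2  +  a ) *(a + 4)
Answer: a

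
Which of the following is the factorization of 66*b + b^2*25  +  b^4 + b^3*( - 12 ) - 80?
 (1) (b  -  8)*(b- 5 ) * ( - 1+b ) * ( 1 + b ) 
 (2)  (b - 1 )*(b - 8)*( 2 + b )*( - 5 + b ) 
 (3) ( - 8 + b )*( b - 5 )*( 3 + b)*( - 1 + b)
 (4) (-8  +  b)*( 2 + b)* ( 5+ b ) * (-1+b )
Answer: 2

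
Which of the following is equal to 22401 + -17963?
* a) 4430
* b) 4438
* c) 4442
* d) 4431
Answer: b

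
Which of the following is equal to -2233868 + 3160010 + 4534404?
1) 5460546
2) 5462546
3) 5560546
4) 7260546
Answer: 1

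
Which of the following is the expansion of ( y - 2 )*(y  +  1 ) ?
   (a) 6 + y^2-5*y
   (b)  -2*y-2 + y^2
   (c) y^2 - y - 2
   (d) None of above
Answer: c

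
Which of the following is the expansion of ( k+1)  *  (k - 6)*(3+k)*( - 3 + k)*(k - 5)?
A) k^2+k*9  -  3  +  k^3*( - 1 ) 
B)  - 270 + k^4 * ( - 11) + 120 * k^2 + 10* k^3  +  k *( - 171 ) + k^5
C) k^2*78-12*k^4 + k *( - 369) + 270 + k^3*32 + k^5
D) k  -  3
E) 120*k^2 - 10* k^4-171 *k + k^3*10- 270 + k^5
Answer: E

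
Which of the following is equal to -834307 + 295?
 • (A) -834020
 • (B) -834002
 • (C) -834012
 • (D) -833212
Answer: C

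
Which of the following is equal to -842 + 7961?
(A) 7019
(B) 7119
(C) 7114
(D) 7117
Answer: B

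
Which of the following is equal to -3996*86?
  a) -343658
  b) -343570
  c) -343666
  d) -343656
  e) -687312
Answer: d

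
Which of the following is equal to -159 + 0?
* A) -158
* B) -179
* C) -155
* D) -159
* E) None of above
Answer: D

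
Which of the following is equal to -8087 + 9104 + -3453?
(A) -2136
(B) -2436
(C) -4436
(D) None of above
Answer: B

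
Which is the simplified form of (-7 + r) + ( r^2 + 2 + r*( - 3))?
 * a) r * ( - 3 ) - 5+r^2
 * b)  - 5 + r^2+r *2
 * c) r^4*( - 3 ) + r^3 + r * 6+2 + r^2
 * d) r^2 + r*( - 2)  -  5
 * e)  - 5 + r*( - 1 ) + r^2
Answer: d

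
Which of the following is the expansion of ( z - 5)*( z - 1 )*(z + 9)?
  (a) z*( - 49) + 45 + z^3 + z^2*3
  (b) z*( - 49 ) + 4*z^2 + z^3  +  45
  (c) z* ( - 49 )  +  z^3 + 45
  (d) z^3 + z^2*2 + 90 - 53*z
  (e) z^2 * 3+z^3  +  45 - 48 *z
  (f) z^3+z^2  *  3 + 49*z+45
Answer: a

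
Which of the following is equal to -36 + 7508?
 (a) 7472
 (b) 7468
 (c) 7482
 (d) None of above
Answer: a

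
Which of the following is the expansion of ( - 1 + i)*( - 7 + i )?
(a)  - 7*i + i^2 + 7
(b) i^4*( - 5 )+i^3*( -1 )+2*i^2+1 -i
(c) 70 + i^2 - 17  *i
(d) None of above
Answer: d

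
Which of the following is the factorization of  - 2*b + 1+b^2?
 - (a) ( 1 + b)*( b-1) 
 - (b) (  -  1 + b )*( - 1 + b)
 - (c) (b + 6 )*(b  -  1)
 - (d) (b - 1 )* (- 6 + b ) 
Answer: b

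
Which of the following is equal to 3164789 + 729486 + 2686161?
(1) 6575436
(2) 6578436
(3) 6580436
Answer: 3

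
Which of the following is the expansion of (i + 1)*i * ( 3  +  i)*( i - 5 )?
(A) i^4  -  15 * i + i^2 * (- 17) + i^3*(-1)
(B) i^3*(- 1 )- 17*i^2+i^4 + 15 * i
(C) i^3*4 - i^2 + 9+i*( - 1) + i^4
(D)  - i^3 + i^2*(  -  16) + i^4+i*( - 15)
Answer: A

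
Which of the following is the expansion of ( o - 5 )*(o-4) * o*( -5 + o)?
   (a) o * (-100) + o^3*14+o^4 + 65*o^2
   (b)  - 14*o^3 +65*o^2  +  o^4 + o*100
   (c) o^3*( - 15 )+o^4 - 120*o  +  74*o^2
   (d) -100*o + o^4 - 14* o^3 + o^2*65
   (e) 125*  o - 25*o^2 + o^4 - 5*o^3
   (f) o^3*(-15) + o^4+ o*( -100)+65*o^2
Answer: d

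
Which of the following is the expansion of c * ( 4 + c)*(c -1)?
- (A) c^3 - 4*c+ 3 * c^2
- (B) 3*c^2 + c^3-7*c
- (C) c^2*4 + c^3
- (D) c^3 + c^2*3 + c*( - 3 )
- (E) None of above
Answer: A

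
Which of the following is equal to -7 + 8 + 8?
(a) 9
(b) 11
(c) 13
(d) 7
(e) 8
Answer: a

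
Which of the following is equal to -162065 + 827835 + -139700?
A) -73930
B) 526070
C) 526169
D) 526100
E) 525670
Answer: B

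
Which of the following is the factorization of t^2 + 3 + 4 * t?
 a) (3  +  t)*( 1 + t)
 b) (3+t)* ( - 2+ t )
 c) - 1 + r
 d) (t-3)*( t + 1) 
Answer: a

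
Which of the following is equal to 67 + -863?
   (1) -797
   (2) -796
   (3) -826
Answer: 2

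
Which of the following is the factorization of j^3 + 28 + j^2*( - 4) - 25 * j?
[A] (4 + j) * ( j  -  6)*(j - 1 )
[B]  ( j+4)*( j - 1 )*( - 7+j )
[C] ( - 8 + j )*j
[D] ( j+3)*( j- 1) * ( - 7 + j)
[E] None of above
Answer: B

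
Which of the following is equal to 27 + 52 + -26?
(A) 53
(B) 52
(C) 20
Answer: A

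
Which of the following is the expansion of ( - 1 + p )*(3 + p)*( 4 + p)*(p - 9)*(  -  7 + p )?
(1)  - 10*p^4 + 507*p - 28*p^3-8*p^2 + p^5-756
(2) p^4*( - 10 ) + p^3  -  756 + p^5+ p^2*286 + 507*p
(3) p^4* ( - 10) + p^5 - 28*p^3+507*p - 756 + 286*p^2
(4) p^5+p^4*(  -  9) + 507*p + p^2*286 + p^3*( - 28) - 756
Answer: 3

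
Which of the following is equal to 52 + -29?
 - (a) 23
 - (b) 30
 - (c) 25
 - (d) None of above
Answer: a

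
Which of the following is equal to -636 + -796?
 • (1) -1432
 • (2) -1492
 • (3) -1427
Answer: 1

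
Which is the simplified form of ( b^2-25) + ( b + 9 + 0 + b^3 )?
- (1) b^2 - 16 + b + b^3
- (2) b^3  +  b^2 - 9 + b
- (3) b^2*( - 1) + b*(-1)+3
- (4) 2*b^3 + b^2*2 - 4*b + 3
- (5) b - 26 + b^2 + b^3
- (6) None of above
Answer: 1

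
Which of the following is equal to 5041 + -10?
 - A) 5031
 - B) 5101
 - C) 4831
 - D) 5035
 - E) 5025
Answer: A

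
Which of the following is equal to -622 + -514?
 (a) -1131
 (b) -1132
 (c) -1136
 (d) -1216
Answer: c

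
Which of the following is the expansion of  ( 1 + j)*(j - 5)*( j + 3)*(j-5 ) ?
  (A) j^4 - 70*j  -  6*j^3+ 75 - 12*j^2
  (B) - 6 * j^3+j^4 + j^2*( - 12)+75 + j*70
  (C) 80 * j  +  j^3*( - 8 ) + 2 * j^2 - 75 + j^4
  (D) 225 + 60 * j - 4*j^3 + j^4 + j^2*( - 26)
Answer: B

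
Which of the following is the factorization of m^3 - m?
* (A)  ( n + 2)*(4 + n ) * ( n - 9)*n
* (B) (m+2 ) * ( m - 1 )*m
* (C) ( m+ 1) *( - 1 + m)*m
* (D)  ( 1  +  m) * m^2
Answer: C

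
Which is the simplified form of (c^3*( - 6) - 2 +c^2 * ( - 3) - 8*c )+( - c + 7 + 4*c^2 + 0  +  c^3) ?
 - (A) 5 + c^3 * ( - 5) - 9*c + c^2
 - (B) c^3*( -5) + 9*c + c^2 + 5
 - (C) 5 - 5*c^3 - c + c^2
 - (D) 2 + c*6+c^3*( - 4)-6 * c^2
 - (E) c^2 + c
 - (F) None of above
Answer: A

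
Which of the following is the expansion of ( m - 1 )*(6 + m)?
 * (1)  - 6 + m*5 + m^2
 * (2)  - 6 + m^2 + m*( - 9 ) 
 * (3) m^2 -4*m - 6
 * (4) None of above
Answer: 1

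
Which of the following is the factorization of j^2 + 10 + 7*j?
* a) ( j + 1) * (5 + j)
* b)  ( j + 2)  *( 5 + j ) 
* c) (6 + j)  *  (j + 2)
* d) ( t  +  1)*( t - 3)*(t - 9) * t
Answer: b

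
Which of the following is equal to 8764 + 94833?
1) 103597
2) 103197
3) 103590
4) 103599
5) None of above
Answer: 1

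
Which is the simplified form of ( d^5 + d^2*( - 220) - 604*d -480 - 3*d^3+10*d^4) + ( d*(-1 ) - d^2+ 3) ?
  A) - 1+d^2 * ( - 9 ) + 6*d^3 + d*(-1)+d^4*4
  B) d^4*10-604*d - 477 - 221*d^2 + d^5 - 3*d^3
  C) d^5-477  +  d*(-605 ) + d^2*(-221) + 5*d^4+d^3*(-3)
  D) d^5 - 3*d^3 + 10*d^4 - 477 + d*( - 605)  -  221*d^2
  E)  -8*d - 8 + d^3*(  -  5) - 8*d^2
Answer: D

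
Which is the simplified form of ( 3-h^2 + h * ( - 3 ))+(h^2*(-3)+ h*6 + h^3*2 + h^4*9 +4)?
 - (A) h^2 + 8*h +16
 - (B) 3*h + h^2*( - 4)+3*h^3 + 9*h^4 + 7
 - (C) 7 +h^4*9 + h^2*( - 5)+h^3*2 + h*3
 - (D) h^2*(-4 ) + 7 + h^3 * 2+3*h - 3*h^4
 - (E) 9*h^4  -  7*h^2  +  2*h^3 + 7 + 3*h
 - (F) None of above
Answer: F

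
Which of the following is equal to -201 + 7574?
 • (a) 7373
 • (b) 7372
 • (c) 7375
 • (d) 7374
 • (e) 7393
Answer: a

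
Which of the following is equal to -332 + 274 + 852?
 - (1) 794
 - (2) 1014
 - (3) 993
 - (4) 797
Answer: 1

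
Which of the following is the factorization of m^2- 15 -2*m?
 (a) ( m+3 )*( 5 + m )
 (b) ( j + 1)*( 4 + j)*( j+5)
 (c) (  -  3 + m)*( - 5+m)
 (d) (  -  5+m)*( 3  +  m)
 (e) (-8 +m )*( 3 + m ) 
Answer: d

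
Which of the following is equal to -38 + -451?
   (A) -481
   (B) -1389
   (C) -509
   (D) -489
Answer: D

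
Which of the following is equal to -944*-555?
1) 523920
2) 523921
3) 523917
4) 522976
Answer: 1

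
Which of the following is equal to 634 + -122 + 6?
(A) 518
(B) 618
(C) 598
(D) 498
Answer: A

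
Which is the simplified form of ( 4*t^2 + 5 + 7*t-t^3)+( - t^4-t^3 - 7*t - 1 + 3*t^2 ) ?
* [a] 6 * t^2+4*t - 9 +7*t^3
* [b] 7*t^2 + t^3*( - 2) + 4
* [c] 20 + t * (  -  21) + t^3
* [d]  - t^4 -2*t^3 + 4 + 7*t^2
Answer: d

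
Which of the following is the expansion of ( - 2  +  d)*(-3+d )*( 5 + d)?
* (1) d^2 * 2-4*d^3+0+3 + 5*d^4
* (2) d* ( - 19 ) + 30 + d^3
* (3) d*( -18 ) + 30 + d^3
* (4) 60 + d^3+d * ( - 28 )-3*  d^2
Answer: 2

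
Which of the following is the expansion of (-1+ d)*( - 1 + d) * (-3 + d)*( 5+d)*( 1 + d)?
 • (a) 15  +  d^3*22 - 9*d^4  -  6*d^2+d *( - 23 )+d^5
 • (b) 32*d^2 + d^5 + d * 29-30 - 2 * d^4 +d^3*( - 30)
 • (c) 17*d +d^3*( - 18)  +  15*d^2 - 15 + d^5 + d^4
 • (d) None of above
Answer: d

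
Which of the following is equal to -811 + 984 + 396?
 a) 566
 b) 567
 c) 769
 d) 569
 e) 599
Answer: d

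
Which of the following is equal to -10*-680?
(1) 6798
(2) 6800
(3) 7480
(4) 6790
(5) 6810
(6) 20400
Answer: 2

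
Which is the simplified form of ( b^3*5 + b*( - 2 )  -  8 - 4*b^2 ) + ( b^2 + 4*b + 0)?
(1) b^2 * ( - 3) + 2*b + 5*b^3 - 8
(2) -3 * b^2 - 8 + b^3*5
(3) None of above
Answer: 1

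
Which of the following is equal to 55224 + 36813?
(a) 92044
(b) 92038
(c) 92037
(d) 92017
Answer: c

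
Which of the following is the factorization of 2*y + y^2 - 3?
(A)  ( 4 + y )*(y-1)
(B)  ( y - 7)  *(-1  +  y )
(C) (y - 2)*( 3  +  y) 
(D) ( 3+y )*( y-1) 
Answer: D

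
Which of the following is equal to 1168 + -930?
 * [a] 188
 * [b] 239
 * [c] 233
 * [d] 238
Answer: d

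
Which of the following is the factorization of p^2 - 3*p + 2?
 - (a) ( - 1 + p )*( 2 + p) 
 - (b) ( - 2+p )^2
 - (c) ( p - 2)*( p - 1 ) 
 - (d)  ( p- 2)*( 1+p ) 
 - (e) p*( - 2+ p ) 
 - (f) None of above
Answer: c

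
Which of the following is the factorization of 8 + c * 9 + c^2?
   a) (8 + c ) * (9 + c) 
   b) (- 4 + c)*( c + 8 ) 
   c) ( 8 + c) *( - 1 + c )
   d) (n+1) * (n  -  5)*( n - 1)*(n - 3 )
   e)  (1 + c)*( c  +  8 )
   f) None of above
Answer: e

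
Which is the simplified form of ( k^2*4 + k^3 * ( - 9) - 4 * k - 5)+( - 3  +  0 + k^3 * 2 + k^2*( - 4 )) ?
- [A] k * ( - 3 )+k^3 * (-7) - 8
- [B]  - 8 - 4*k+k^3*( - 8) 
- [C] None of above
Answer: C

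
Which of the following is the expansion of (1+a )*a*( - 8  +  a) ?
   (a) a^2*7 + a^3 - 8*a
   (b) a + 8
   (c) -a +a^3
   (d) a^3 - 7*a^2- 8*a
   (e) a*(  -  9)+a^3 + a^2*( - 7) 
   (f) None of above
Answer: d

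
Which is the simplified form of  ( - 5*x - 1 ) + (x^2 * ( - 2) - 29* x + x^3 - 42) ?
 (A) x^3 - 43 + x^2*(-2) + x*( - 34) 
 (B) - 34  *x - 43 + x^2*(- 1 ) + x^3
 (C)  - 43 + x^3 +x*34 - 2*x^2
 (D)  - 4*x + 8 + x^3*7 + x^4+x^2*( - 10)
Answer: A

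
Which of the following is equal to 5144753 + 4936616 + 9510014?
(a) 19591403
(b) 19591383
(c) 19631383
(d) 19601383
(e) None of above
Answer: b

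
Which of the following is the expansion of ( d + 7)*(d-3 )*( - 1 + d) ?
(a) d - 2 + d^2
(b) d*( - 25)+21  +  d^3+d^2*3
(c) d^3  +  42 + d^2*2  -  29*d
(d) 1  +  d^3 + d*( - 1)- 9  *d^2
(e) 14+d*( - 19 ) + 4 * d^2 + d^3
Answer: b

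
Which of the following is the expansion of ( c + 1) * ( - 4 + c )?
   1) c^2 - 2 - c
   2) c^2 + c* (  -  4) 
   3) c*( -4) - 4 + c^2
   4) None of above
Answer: 4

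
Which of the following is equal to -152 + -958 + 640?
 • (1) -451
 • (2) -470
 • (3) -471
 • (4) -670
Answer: 2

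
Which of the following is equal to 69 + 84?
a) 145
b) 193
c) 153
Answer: c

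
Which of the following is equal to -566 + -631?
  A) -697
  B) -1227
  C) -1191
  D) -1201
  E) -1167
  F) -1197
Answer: F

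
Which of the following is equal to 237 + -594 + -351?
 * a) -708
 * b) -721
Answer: a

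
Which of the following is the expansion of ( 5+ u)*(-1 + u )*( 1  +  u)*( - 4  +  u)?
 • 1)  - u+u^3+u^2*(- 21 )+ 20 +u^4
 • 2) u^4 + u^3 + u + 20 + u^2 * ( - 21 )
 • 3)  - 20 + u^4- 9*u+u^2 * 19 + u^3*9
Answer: 1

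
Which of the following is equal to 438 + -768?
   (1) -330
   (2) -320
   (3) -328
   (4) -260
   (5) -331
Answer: 1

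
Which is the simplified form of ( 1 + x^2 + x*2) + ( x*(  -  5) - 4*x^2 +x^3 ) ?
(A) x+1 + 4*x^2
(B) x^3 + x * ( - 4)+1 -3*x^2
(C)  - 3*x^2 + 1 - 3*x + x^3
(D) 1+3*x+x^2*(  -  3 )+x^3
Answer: C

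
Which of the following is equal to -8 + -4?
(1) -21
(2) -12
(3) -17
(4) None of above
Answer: 2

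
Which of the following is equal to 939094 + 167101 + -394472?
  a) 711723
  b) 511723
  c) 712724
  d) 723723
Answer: a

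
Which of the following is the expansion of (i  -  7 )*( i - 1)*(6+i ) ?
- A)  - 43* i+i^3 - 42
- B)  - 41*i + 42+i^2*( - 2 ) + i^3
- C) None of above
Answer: B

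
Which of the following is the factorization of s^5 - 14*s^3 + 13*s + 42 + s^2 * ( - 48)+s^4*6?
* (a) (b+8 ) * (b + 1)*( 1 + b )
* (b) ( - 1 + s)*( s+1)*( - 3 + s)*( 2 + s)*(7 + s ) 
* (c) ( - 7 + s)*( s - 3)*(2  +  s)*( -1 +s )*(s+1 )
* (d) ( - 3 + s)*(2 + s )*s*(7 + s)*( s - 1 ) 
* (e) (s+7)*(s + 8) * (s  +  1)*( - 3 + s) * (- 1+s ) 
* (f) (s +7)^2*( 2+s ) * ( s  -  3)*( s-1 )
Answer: b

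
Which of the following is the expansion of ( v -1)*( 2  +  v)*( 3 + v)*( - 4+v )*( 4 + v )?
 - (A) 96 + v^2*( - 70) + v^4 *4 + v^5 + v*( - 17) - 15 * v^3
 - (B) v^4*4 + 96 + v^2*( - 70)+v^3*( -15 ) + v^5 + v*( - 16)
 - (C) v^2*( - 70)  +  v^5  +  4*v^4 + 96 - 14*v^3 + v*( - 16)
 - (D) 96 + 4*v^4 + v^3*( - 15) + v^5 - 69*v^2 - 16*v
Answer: B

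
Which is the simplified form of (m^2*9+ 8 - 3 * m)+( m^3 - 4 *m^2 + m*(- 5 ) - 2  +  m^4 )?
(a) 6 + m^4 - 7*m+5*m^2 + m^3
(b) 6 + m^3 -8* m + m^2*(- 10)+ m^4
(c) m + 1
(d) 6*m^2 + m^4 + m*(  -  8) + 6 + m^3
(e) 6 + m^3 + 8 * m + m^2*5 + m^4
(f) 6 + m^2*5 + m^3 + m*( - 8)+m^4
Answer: f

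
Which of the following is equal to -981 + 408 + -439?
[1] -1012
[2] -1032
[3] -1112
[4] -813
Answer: 1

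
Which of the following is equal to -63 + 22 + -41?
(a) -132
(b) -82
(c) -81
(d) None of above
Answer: b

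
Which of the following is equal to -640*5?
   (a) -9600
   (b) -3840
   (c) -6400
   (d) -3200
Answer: d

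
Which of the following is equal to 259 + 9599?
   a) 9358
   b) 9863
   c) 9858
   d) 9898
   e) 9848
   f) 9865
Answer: c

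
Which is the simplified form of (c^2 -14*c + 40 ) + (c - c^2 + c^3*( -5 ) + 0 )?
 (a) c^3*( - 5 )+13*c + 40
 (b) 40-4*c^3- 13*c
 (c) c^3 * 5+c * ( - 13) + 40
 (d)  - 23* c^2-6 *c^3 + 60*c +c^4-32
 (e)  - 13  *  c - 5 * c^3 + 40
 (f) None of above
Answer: e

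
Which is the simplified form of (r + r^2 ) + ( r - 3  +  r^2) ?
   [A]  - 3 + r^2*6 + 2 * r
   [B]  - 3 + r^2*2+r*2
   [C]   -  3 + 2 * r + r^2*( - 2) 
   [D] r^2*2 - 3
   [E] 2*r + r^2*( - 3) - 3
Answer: B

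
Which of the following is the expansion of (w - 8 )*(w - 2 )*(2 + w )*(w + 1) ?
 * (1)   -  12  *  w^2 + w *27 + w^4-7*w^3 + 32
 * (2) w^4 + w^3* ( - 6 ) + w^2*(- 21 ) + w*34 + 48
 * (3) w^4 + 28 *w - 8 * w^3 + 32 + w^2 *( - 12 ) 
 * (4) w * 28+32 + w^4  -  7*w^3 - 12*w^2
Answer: 4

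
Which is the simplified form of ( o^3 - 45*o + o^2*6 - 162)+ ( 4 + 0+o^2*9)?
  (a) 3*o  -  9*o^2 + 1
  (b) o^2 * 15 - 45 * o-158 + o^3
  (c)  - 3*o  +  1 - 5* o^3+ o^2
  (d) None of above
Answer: b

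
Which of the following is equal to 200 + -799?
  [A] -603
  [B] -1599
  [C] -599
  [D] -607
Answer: C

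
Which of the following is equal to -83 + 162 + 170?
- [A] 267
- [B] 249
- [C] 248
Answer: B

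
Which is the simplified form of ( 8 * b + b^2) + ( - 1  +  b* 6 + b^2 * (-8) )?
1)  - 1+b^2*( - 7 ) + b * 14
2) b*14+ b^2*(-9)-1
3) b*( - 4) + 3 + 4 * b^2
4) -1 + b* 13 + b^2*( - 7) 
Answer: 1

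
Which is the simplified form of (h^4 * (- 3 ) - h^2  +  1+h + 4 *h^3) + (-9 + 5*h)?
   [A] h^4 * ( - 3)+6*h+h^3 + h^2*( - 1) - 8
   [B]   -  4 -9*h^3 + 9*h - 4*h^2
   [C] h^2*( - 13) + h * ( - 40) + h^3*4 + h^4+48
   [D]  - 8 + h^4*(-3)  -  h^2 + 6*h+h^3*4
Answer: D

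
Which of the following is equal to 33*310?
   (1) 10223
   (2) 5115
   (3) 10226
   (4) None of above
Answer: 4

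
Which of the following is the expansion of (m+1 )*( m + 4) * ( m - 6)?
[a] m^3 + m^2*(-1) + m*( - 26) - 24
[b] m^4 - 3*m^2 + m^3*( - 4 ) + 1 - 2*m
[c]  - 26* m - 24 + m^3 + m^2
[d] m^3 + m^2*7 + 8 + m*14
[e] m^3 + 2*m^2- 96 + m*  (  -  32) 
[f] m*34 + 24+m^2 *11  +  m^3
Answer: a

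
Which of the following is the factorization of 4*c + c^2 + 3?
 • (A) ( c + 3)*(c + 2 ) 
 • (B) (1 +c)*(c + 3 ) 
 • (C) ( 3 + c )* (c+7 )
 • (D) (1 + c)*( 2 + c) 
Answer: B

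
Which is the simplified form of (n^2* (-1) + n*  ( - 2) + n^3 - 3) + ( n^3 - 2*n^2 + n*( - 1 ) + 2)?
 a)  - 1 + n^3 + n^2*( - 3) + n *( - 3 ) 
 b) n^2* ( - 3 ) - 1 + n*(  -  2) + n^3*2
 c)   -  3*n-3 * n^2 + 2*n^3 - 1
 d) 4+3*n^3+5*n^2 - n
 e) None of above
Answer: c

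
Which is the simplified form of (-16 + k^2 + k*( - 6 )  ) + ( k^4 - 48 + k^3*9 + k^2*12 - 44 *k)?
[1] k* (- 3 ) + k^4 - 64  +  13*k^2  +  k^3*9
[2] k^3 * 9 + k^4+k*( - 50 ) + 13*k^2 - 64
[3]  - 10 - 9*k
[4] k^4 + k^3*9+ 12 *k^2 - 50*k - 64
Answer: 2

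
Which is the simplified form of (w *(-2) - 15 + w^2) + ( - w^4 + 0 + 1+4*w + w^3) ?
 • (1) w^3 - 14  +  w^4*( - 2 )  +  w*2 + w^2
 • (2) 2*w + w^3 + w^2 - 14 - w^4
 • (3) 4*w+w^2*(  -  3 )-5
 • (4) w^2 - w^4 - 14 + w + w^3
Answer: 2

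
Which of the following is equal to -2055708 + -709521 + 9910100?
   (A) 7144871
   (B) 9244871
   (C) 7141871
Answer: A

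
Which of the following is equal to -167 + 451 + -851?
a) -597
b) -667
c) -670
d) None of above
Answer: d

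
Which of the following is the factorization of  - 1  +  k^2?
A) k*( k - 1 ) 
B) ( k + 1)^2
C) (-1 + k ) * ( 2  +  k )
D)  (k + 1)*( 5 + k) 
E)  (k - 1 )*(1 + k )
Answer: E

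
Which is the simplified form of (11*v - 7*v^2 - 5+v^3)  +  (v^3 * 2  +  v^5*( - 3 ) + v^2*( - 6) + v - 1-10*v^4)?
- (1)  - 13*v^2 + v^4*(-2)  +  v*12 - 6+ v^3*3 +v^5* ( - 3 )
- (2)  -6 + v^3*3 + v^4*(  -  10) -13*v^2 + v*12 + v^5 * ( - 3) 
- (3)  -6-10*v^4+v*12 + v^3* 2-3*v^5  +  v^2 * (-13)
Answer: 2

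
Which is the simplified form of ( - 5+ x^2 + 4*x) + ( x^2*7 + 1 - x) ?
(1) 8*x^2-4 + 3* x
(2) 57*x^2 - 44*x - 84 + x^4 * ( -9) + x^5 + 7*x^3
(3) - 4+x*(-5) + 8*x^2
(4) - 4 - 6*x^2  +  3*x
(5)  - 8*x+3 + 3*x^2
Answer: 1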